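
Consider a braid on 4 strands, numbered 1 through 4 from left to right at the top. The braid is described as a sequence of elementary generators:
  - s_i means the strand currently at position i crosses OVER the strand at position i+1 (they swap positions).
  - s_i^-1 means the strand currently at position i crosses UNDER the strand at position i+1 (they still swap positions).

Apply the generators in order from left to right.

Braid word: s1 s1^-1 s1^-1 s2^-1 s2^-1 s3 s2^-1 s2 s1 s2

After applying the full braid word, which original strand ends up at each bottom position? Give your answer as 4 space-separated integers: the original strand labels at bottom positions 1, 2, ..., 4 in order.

Gen 1 (s1): strand 1 crosses over strand 2. Perm now: [2 1 3 4]
Gen 2 (s1^-1): strand 2 crosses under strand 1. Perm now: [1 2 3 4]
Gen 3 (s1^-1): strand 1 crosses under strand 2. Perm now: [2 1 3 4]
Gen 4 (s2^-1): strand 1 crosses under strand 3. Perm now: [2 3 1 4]
Gen 5 (s2^-1): strand 3 crosses under strand 1. Perm now: [2 1 3 4]
Gen 6 (s3): strand 3 crosses over strand 4. Perm now: [2 1 4 3]
Gen 7 (s2^-1): strand 1 crosses under strand 4. Perm now: [2 4 1 3]
Gen 8 (s2): strand 4 crosses over strand 1. Perm now: [2 1 4 3]
Gen 9 (s1): strand 2 crosses over strand 1. Perm now: [1 2 4 3]
Gen 10 (s2): strand 2 crosses over strand 4. Perm now: [1 4 2 3]

Answer: 1 4 2 3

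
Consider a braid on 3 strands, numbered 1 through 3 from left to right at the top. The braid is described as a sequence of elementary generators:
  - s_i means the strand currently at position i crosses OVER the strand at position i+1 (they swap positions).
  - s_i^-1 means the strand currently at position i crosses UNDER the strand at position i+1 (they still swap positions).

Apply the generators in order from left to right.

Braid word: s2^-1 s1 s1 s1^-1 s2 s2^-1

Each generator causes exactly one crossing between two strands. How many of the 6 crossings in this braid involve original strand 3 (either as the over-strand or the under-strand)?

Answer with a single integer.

Answer: 4

Derivation:
Gen 1: crossing 2x3. Involves strand 3? yes. Count so far: 1
Gen 2: crossing 1x3. Involves strand 3? yes. Count so far: 2
Gen 3: crossing 3x1. Involves strand 3? yes. Count so far: 3
Gen 4: crossing 1x3. Involves strand 3? yes. Count so far: 4
Gen 5: crossing 1x2. Involves strand 3? no. Count so far: 4
Gen 6: crossing 2x1. Involves strand 3? no. Count so far: 4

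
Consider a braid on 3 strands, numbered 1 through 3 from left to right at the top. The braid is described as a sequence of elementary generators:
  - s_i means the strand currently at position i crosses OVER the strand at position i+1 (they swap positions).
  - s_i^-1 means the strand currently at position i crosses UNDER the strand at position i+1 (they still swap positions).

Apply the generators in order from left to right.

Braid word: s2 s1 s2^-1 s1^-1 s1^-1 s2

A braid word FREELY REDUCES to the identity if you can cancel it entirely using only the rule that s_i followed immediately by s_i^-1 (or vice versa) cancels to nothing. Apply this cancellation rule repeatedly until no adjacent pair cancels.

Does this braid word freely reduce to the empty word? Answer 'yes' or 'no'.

Answer: no

Derivation:
Gen 1 (s2): push. Stack: [s2]
Gen 2 (s1): push. Stack: [s2 s1]
Gen 3 (s2^-1): push. Stack: [s2 s1 s2^-1]
Gen 4 (s1^-1): push. Stack: [s2 s1 s2^-1 s1^-1]
Gen 5 (s1^-1): push. Stack: [s2 s1 s2^-1 s1^-1 s1^-1]
Gen 6 (s2): push. Stack: [s2 s1 s2^-1 s1^-1 s1^-1 s2]
Reduced word: s2 s1 s2^-1 s1^-1 s1^-1 s2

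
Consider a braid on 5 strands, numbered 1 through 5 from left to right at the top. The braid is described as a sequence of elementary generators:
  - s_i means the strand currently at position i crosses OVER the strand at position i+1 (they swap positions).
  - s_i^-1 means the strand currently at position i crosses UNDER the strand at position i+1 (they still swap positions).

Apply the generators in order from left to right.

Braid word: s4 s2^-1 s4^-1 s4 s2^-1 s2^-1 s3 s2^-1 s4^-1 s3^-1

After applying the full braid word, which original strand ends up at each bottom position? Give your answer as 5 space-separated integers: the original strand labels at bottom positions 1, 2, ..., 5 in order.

Answer: 1 5 4 3 2

Derivation:
Gen 1 (s4): strand 4 crosses over strand 5. Perm now: [1 2 3 5 4]
Gen 2 (s2^-1): strand 2 crosses under strand 3. Perm now: [1 3 2 5 4]
Gen 3 (s4^-1): strand 5 crosses under strand 4. Perm now: [1 3 2 4 5]
Gen 4 (s4): strand 4 crosses over strand 5. Perm now: [1 3 2 5 4]
Gen 5 (s2^-1): strand 3 crosses under strand 2. Perm now: [1 2 3 5 4]
Gen 6 (s2^-1): strand 2 crosses under strand 3. Perm now: [1 3 2 5 4]
Gen 7 (s3): strand 2 crosses over strand 5. Perm now: [1 3 5 2 4]
Gen 8 (s2^-1): strand 3 crosses under strand 5. Perm now: [1 5 3 2 4]
Gen 9 (s4^-1): strand 2 crosses under strand 4. Perm now: [1 5 3 4 2]
Gen 10 (s3^-1): strand 3 crosses under strand 4. Perm now: [1 5 4 3 2]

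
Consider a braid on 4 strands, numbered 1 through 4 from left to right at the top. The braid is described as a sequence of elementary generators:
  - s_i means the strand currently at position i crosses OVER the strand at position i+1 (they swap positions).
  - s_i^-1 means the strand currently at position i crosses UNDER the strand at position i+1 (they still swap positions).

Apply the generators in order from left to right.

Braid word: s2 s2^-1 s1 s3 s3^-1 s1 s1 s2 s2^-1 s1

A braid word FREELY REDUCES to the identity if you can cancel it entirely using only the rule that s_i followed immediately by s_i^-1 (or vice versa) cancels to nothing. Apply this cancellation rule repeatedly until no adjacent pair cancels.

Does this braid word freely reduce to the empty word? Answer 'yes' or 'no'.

Gen 1 (s2): push. Stack: [s2]
Gen 2 (s2^-1): cancels prior s2. Stack: []
Gen 3 (s1): push. Stack: [s1]
Gen 4 (s3): push. Stack: [s1 s3]
Gen 5 (s3^-1): cancels prior s3. Stack: [s1]
Gen 6 (s1): push. Stack: [s1 s1]
Gen 7 (s1): push. Stack: [s1 s1 s1]
Gen 8 (s2): push. Stack: [s1 s1 s1 s2]
Gen 9 (s2^-1): cancels prior s2. Stack: [s1 s1 s1]
Gen 10 (s1): push. Stack: [s1 s1 s1 s1]
Reduced word: s1 s1 s1 s1

Answer: no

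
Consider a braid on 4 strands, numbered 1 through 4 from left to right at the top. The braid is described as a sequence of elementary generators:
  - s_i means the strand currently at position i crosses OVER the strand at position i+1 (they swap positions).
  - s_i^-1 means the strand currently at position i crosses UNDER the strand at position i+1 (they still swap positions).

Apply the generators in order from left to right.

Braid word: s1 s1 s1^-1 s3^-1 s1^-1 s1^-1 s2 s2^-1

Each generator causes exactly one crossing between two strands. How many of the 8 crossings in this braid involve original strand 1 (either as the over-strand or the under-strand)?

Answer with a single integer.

Gen 1: crossing 1x2. Involves strand 1? yes. Count so far: 1
Gen 2: crossing 2x1. Involves strand 1? yes. Count so far: 2
Gen 3: crossing 1x2. Involves strand 1? yes. Count so far: 3
Gen 4: crossing 3x4. Involves strand 1? no. Count so far: 3
Gen 5: crossing 2x1. Involves strand 1? yes. Count so far: 4
Gen 6: crossing 1x2. Involves strand 1? yes. Count so far: 5
Gen 7: crossing 1x4. Involves strand 1? yes. Count so far: 6
Gen 8: crossing 4x1. Involves strand 1? yes. Count so far: 7

Answer: 7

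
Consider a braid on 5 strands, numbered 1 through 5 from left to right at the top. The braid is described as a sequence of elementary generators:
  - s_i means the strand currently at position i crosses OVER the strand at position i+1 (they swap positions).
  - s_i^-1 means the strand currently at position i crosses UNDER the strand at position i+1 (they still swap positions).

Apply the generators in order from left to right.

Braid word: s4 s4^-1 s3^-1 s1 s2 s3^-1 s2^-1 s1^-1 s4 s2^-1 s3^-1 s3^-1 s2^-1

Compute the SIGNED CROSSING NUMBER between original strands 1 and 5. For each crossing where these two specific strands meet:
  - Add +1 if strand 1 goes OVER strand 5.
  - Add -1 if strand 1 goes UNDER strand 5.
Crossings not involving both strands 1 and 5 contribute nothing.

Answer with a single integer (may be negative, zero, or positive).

Answer: 1

Derivation:
Gen 1: crossing 4x5. Both 1&5? no. Sum: 0
Gen 2: crossing 5x4. Both 1&5? no. Sum: 0
Gen 3: crossing 3x4. Both 1&5? no. Sum: 0
Gen 4: crossing 1x2. Both 1&5? no. Sum: 0
Gen 5: crossing 1x4. Both 1&5? no. Sum: 0
Gen 6: crossing 1x3. Both 1&5? no. Sum: 0
Gen 7: crossing 4x3. Both 1&5? no. Sum: 0
Gen 8: crossing 2x3. Both 1&5? no. Sum: 0
Gen 9: 1 over 5. Both 1&5? yes. Contrib: +1. Sum: 1
Gen 10: crossing 2x4. Both 1&5? no. Sum: 1
Gen 11: crossing 2x5. Both 1&5? no. Sum: 1
Gen 12: crossing 5x2. Both 1&5? no. Sum: 1
Gen 13: crossing 4x2. Both 1&5? no. Sum: 1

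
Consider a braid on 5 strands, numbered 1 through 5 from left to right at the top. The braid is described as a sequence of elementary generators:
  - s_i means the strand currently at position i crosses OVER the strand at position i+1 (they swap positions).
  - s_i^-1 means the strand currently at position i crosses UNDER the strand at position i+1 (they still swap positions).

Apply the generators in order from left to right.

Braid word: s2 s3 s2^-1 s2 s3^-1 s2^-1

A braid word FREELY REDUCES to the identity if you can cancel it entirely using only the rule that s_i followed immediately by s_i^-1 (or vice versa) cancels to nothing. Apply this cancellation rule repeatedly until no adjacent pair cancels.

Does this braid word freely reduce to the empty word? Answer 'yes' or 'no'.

Gen 1 (s2): push. Stack: [s2]
Gen 2 (s3): push. Stack: [s2 s3]
Gen 3 (s2^-1): push. Stack: [s2 s3 s2^-1]
Gen 4 (s2): cancels prior s2^-1. Stack: [s2 s3]
Gen 5 (s3^-1): cancels prior s3. Stack: [s2]
Gen 6 (s2^-1): cancels prior s2. Stack: []
Reduced word: (empty)

Answer: yes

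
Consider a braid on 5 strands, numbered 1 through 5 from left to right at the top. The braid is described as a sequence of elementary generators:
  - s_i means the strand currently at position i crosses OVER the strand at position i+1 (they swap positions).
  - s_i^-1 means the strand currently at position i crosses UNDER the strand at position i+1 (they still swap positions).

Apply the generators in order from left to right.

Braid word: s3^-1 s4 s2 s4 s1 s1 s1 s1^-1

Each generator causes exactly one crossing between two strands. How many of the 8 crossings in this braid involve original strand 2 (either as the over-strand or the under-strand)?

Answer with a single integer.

Answer: 1

Derivation:
Gen 1: crossing 3x4. Involves strand 2? no. Count so far: 0
Gen 2: crossing 3x5. Involves strand 2? no. Count so far: 0
Gen 3: crossing 2x4. Involves strand 2? yes. Count so far: 1
Gen 4: crossing 5x3. Involves strand 2? no. Count so far: 1
Gen 5: crossing 1x4. Involves strand 2? no. Count so far: 1
Gen 6: crossing 4x1. Involves strand 2? no. Count so far: 1
Gen 7: crossing 1x4. Involves strand 2? no. Count so far: 1
Gen 8: crossing 4x1. Involves strand 2? no. Count so far: 1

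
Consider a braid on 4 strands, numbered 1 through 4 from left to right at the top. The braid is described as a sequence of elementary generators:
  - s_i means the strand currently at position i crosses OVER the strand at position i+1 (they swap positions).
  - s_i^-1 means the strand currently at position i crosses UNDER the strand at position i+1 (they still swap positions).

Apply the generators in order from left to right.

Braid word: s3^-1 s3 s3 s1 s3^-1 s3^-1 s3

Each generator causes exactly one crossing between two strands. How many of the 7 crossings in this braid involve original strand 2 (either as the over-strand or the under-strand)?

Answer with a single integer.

Gen 1: crossing 3x4. Involves strand 2? no. Count so far: 0
Gen 2: crossing 4x3. Involves strand 2? no. Count so far: 0
Gen 3: crossing 3x4. Involves strand 2? no. Count so far: 0
Gen 4: crossing 1x2. Involves strand 2? yes. Count so far: 1
Gen 5: crossing 4x3. Involves strand 2? no. Count so far: 1
Gen 6: crossing 3x4. Involves strand 2? no. Count so far: 1
Gen 7: crossing 4x3. Involves strand 2? no. Count so far: 1

Answer: 1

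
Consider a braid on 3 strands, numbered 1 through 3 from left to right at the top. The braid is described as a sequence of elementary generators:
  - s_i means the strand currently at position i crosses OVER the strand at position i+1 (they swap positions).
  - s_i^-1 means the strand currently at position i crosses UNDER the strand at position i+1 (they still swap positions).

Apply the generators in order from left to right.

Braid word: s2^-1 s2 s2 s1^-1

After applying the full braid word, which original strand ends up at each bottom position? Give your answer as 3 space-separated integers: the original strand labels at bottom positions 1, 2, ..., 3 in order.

Gen 1 (s2^-1): strand 2 crosses under strand 3. Perm now: [1 3 2]
Gen 2 (s2): strand 3 crosses over strand 2. Perm now: [1 2 3]
Gen 3 (s2): strand 2 crosses over strand 3. Perm now: [1 3 2]
Gen 4 (s1^-1): strand 1 crosses under strand 3. Perm now: [3 1 2]

Answer: 3 1 2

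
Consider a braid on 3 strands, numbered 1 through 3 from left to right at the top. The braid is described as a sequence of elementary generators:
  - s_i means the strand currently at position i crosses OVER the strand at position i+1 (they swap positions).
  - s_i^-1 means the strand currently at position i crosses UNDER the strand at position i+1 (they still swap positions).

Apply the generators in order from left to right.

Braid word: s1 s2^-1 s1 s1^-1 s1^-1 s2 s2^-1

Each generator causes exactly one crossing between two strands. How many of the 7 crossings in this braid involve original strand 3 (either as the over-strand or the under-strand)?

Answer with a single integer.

Answer: 4

Derivation:
Gen 1: crossing 1x2. Involves strand 3? no. Count so far: 0
Gen 2: crossing 1x3. Involves strand 3? yes. Count so far: 1
Gen 3: crossing 2x3. Involves strand 3? yes. Count so far: 2
Gen 4: crossing 3x2. Involves strand 3? yes. Count so far: 3
Gen 5: crossing 2x3. Involves strand 3? yes. Count so far: 4
Gen 6: crossing 2x1. Involves strand 3? no. Count so far: 4
Gen 7: crossing 1x2. Involves strand 3? no. Count so far: 4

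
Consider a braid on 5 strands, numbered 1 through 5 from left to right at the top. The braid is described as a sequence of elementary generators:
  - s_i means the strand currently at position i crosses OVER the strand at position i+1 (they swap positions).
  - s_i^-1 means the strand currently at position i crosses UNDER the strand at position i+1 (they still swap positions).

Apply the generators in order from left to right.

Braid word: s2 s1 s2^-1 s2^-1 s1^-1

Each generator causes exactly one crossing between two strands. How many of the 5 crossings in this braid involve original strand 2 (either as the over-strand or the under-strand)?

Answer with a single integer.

Gen 1: crossing 2x3. Involves strand 2? yes. Count so far: 1
Gen 2: crossing 1x3. Involves strand 2? no. Count so far: 1
Gen 3: crossing 1x2. Involves strand 2? yes. Count so far: 2
Gen 4: crossing 2x1. Involves strand 2? yes. Count so far: 3
Gen 5: crossing 3x1. Involves strand 2? no. Count so far: 3

Answer: 3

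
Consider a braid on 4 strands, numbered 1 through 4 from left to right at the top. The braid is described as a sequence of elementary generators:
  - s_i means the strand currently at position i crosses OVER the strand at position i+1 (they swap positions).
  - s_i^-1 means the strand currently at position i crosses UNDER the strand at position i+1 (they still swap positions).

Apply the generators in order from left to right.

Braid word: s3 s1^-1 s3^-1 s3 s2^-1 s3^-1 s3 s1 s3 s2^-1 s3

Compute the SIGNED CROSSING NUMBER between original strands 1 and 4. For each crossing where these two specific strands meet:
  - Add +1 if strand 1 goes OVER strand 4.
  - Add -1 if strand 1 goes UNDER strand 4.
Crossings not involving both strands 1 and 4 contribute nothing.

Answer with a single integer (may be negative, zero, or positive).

Gen 1: crossing 3x4. Both 1&4? no. Sum: 0
Gen 2: crossing 1x2. Both 1&4? no. Sum: 0
Gen 3: crossing 4x3. Both 1&4? no. Sum: 0
Gen 4: crossing 3x4. Both 1&4? no. Sum: 0
Gen 5: 1 under 4. Both 1&4? yes. Contrib: -1. Sum: -1
Gen 6: crossing 1x3. Both 1&4? no. Sum: -1
Gen 7: crossing 3x1. Both 1&4? no. Sum: -1
Gen 8: crossing 2x4. Both 1&4? no. Sum: -1
Gen 9: crossing 1x3. Both 1&4? no. Sum: -1
Gen 10: crossing 2x3. Both 1&4? no. Sum: -1
Gen 11: crossing 2x1. Both 1&4? no. Sum: -1

Answer: -1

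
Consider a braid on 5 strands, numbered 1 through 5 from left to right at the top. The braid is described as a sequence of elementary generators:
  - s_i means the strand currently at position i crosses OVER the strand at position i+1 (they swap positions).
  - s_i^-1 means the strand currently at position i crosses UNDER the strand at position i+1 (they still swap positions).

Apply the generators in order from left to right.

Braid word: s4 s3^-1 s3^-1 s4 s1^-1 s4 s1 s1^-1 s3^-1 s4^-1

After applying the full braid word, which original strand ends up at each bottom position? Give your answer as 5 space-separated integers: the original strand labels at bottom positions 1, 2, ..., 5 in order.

Gen 1 (s4): strand 4 crosses over strand 5. Perm now: [1 2 3 5 4]
Gen 2 (s3^-1): strand 3 crosses under strand 5. Perm now: [1 2 5 3 4]
Gen 3 (s3^-1): strand 5 crosses under strand 3. Perm now: [1 2 3 5 4]
Gen 4 (s4): strand 5 crosses over strand 4. Perm now: [1 2 3 4 5]
Gen 5 (s1^-1): strand 1 crosses under strand 2. Perm now: [2 1 3 4 5]
Gen 6 (s4): strand 4 crosses over strand 5. Perm now: [2 1 3 5 4]
Gen 7 (s1): strand 2 crosses over strand 1. Perm now: [1 2 3 5 4]
Gen 8 (s1^-1): strand 1 crosses under strand 2. Perm now: [2 1 3 5 4]
Gen 9 (s3^-1): strand 3 crosses under strand 5. Perm now: [2 1 5 3 4]
Gen 10 (s4^-1): strand 3 crosses under strand 4. Perm now: [2 1 5 4 3]

Answer: 2 1 5 4 3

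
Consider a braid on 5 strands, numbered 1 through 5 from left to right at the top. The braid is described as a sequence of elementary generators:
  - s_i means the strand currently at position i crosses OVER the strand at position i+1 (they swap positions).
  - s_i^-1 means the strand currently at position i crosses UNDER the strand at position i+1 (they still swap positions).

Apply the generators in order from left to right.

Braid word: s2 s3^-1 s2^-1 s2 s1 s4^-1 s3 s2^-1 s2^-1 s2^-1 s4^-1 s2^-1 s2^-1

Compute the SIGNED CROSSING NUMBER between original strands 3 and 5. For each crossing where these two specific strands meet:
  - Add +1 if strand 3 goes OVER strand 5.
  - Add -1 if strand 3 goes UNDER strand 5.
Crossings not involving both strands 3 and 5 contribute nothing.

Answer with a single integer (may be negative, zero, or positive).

Gen 1: crossing 2x3. Both 3&5? no. Sum: 0
Gen 2: crossing 2x4. Both 3&5? no. Sum: 0
Gen 3: crossing 3x4. Both 3&5? no. Sum: 0
Gen 4: crossing 4x3. Both 3&5? no. Sum: 0
Gen 5: crossing 1x3. Both 3&5? no. Sum: 0
Gen 6: crossing 2x5. Both 3&5? no. Sum: 0
Gen 7: crossing 4x5. Both 3&5? no. Sum: 0
Gen 8: crossing 1x5. Both 3&5? no. Sum: 0
Gen 9: crossing 5x1. Both 3&5? no. Sum: 0
Gen 10: crossing 1x5. Both 3&5? no. Sum: 0
Gen 11: crossing 4x2. Both 3&5? no. Sum: 0
Gen 12: crossing 5x1. Both 3&5? no. Sum: 0
Gen 13: crossing 1x5. Both 3&5? no. Sum: 0

Answer: 0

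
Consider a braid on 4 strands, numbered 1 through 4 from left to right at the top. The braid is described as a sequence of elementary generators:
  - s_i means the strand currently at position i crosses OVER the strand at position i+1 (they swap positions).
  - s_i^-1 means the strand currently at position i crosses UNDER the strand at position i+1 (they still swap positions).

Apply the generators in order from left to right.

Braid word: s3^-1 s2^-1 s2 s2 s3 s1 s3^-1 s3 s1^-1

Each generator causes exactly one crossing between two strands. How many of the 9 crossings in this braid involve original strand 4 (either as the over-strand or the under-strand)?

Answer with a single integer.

Answer: 6

Derivation:
Gen 1: crossing 3x4. Involves strand 4? yes. Count so far: 1
Gen 2: crossing 2x4. Involves strand 4? yes. Count so far: 2
Gen 3: crossing 4x2. Involves strand 4? yes. Count so far: 3
Gen 4: crossing 2x4. Involves strand 4? yes. Count so far: 4
Gen 5: crossing 2x3. Involves strand 4? no. Count so far: 4
Gen 6: crossing 1x4. Involves strand 4? yes. Count so far: 5
Gen 7: crossing 3x2. Involves strand 4? no. Count so far: 5
Gen 8: crossing 2x3. Involves strand 4? no. Count so far: 5
Gen 9: crossing 4x1. Involves strand 4? yes. Count so far: 6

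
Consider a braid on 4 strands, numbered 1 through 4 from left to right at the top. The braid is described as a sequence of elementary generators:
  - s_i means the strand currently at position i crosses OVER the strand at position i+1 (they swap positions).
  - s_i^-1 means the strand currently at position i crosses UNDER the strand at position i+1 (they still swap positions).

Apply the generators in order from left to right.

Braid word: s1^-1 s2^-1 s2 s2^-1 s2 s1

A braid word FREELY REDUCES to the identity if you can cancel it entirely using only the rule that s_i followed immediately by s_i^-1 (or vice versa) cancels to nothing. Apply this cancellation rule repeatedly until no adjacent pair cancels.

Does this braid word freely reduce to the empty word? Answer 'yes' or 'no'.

Gen 1 (s1^-1): push. Stack: [s1^-1]
Gen 2 (s2^-1): push. Stack: [s1^-1 s2^-1]
Gen 3 (s2): cancels prior s2^-1. Stack: [s1^-1]
Gen 4 (s2^-1): push. Stack: [s1^-1 s2^-1]
Gen 5 (s2): cancels prior s2^-1. Stack: [s1^-1]
Gen 6 (s1): cancels prior s1^-1. Stack: []
Reduced word: (empty)

Answer: yes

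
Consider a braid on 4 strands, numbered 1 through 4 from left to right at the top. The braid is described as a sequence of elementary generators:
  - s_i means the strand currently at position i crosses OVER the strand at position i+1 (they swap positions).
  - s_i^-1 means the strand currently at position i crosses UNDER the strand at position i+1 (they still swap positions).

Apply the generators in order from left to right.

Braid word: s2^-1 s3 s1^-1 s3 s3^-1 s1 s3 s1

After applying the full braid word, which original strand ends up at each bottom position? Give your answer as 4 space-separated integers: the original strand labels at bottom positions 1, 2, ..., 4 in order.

Answer: 3 1 2 4

Derivation:
Gen 1 (s2^-1): strand 2 crosses under strand 3. Perm now: [1 3 2 4]
Gen 2 (s3): strand 2 crosses over strand 4. Perm now: [1 3 4 2]
Gen 3 (s1^-1): strand 1 crosses under strand 3. Perm now: [3 1 4 2]
Gen 4 (s3): strand 4 crosses over strand 2. Perm now: [3 1 2 4]
Gen 5 (s3^-1): strand 2 crosses under strand 4. Perm now: [3 1 4 2]
Gen 6 (s1): strand 3 crosses over strand 1. Perm now: [1 3 4 2]
Gen 7 (s3): strand 4 crosses over strand 2. Perm now: [1 3 2 4]
Gen 8 (s1): strand 1 crosses over strand 3. Perm now: [3 1 2 4]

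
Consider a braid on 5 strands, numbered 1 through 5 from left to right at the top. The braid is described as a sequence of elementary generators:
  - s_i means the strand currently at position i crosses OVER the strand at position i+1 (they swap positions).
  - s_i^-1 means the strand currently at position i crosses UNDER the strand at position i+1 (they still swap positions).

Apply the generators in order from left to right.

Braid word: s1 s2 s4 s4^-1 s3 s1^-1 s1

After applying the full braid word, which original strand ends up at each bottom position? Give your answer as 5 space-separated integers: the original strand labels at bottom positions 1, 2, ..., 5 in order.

Gen 1 (s1): strand 1 crosses over strand 2. Perm now: [2 1 3 4 5]
Gen 2 (s2): strand 1 crosses over strand 3. Perm now: [2 3 1 4 5]
Gen 3 (s4): strand 4 crosses over strand 5. Perm now: [2 3 1 5 4]
Gen 4 (s4^-1): strand 5 crosses under strand 4. Perm now: [2 3 1 4 5]
Gen 5 (s3): strand 1 crosses over strand 4. Perm now: [2 3 4 1 5]
Gen 6 (s1^-1): strand 2 crosses under strand 3. Perm now: [3 2 4 1 5]
Gen 7 (s1): strand 3 crosses over strand 2. Perm now: [2 3 4 1 5]

Answer: 2 3 4 1 5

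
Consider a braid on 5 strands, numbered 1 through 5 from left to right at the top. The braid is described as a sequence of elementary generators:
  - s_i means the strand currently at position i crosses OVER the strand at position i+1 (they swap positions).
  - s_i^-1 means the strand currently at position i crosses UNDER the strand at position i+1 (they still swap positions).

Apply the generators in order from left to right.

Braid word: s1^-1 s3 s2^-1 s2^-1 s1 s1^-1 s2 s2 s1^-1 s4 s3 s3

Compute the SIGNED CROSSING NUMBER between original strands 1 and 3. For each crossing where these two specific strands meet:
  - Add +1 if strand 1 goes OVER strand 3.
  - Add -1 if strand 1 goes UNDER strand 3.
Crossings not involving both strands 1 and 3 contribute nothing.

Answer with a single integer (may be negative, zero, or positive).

Gen 1: crossing 1x2. Both 1&3? no. Sum: 0
Gen 2: crossing 3x4. Both 1&3? no. Sum: 0
Gen 3: crossing 1x4. Both 1&3? no. Sum: 0
Gen 4: crossing 4x1. Both 1&3? no. Sum: 0
Gen 5: crossing 2x1. Both 1&3? no. Sum: 0
Gen 6: crossing 1x2. Both 1&3? no. Sum: 0
Gen 7: crossing 1x4. Both 1&3? no. Sum: 0
Gen 8: crossing 4x1. Both 1&3? no. Sum: 0
Gen 9: crossing 2x1. Both 1&3? no. Sum: 0
Gen 10: crossing 3x5. Both 1&3? no. Sum: 0
Gen 11: crossing 4x5. Both 1&3? no. Sum: 0
Gen 12: crossing 5x4. Both 1&3? no. Sum: 0

Answer: 0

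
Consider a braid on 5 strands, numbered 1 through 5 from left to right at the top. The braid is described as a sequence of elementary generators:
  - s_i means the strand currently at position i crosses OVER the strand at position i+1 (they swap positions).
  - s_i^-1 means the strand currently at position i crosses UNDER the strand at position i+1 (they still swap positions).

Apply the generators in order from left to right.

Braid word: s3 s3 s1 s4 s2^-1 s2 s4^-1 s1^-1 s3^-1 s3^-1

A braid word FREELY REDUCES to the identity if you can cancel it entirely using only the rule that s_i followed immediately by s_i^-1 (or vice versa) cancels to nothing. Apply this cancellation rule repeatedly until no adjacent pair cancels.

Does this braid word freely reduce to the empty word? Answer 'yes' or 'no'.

Answer: yes

Derivation:
Gen 1 (s3): push. Stack: [s3]
Gen 2 (s3): push. Stack: [s3 s3]
Gen 3 (s1): push. Stack: [s3 s3 s1]
Gen 4 (s4): push. Stack: [s3 s3 s1 s4]
Gen 5 (s2^-1): push. Stack: [s3 s3 s1 s4 s2^-1]
Gen 6 (s2): cancels prior s2^-1. Stack: [s3 s3 s1 s4]
Gen 7 (s4^-1): cancels prior s4. Stack: [s3 s3 s1]
Gen 8 (s1^-1): cancels prior s1. Stack: [s3 s3]
Gen 9 (s3^-1): cancels prior s3. Stack: [s3]
Gen 10 (s3^-1): cancels prior s3. Stack: []
Reduced word: (empty)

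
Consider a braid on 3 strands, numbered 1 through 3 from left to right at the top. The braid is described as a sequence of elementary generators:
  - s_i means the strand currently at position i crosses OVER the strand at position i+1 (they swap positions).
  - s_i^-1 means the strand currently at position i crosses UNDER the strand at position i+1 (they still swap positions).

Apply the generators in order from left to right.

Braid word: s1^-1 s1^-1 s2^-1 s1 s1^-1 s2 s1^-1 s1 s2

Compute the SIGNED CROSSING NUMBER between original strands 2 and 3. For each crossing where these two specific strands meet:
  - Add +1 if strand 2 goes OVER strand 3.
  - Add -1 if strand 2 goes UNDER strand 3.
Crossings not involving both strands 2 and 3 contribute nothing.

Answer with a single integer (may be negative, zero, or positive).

Gen 1: crossing 1x2. Both 2&3? no. Sum: 0
Gen 2: crossing 2x1. Both 2&3? no. Sum: 0
Gen 3: 2 under 3. Both 2&3? yes. Contrib: -1. Sum: -1
Gen 4: crossing 1x3. Both 2&3? no. Sum: -1
Gen 5: crossing 3x1. Both 2&3? no. Sum: -1
Gen 6: 3 over 2. Both 2&3? yes. Contrib: -1. Sum: -2
Gen 7: crossing 1x2. Both 2&3? no. Sum: -2
Gen 8: crossing 2x1. Both 2&3? no. Sum: -2
Gen 9: 2 over 3. Both 2&3? yes. Contrib: +1. Sum: -1

Answer: -1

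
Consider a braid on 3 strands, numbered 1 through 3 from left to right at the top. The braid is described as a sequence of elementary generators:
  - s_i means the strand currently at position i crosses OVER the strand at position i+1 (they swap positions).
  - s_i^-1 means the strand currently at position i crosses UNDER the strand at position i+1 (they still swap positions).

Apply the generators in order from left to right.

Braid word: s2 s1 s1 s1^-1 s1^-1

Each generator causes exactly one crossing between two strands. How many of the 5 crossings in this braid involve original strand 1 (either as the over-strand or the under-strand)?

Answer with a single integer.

Answer: 4

Derivation:
Gen 1: crossing 2x3. Involves strand 1? no. Count so far: 0
Gen 2: crossing 1x3. Involves strand 1? yes. Count so far: 1
Gen 3: crossing 3x1. Involves strand 1? yes. Count so far: 2
Gen 4: crossing 1x3. Involves strand 1? yes. Count so far: 3
Gen 5: crossing 3x1. Involves strand 1? yes. Count so far: 4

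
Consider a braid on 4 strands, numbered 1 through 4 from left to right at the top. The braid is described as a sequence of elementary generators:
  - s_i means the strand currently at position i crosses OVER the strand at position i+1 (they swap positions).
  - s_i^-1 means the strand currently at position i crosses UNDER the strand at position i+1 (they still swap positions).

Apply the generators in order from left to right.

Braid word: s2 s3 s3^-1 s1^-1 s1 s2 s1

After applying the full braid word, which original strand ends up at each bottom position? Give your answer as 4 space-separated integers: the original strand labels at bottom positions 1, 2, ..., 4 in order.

Gen 1 (s2): strand 2 crosses over strand 3. Perm now: [1 3 2 4]
Gen 2 (s3): strand 2 crosses over strand 4. Perm now: [1 3 4 2]
Gen 3 (s3^-1): strand 4 crosses under strand 2. Perm now: [1 3 2 4]
Gen 4 (s1^-1): strand 1 crosses under strand 3. Perm now: [3 1 2 4]
Gen 5 (s1): strand 3 crosses over strand 1. Perm now: [1 3 2 4]
Gen 6 (s2): strand 3 crosses over strand 2. Perm now: [1 2 3 4]
Gen 7 (s1): strand 1 crosses over strand 2. Perm now: [2 1 3 4]

Answer: 2 1 3 4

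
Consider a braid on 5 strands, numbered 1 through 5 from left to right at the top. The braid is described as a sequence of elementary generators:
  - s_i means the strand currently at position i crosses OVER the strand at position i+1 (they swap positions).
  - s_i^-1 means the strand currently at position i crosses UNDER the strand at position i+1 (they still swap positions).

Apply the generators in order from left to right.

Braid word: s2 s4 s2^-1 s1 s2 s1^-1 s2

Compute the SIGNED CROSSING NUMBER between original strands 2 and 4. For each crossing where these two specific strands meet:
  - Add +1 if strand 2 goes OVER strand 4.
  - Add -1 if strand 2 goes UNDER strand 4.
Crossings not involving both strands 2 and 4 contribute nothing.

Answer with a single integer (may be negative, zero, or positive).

Answer: 0

Derivation:
Gen 1: crossing 2x3. Both 2&4? no. Sum: 0
Gen 2: crossing 4x5. Both 2&4? no. Sum: 0
Gen 3: crossing 3x2. Both 2&4? no. Sum: 0
Gen 4: crossing 1x2. Both 2&4? no. Sum: 0
Gen 5: crossing 1x3. Both 2&4? no. Sum: 0
Gen 6: crossing 2x3. Both 2&4? no. Sum: 0
Gen 7: crossing 2x1. Both 2&4? no. Sum: 0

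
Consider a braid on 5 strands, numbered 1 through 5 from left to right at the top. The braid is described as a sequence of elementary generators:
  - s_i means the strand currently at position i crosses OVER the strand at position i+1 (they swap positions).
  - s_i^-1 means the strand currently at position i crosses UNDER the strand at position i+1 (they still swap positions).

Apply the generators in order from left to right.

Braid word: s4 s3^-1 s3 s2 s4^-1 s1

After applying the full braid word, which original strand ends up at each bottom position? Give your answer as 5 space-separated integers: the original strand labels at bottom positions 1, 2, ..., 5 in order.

Gen 1 (s4): strand 4 crosses over strand 5. Perm now: [1 2 3 5 4]
Gen 2 (s3^-1): strand 3 crosses under strand 5. Perm now: [1 2 5 3 4]
Gen 3 (s3): strand 5 crosses over strand 3. Perm now: [1 2 3 5 4]
Gen 4 (s2): strand 2 crosses over strand 3. Perm now: [1 3 2 5 4]
Gen 5 (s4^-1): strand 5 crosses under strand 4. Perm now: [1 3 2 4 5]
Gen 6 (s1): strand 1 crosses over strand 3. Perm now: [3 1 2 4 5]

Answer: 3 1 2 4 5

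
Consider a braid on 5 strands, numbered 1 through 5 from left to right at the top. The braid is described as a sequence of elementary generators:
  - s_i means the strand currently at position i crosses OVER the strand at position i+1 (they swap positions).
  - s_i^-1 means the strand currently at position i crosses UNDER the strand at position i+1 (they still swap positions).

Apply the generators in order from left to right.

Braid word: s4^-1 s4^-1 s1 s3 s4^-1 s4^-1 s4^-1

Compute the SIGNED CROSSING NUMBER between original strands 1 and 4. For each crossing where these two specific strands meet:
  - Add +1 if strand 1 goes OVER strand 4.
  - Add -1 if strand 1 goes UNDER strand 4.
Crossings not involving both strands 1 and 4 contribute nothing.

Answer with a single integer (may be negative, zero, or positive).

Answer: 0

Derivation:
Gen 1: crossing 4x5. Both 1&4? no. Sum: 0
Gen 2: crossing 5x4. Both 1&4? no. Sum: 0
Gen 3: crossing 1x2. Both 1&4? no. Sum: 0
Gen 4: crossing 3x4. Both 1&4? no. Sum: 0
Gen 5: crossing 3x5. Both 1&4? no. Sum: 0
Gen 6: crossing 5x3. Both 1&4? no. Sum: 0
Gen 7: crossing 3x5. Both 1&4? no. Sum: 0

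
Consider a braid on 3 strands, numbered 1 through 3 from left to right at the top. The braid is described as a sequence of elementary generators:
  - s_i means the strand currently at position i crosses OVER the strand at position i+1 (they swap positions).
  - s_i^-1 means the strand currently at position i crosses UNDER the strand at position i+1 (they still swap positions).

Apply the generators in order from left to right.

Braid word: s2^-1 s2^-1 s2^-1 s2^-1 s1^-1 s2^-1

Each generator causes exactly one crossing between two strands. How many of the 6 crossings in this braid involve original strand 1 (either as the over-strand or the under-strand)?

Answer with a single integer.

Gen 1: crossing 2x3. Involves strand 1? no. Count so far: 0
Gen 2: crossing 3x2. Involves strand 1? no. Count so far: 0
Gen 3: crossing 2x3. Involves strand 1? no. Count so far: 0
Gen 4: crossing 3x2. Involves strand 1? no. Count so far: 0
Gen 5: crossing 1x2. Involves strand 1? yes. Count so far: 1
Gen 6: crossing 1x3. Involves strand 1? yes. Count so far: 2

Answer: 2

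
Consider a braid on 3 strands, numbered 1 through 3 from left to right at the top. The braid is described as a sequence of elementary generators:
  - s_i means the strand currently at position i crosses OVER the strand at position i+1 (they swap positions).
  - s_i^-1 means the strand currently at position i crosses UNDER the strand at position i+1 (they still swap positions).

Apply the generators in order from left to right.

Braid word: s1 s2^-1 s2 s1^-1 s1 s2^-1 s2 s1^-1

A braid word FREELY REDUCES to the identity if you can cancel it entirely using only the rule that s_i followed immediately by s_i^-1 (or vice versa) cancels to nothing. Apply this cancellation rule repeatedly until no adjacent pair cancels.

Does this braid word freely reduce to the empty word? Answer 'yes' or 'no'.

Gen 1 (s1): push. Stack: [s1]
Gen 2 (s2^-1): push. Stack: [s1 s2^-1]
Gen 3 (s2): cancels prior s2^-1. Stack: [s1]
Gen 4 (s1^-1): cancels prior s1. Stack: []
Gen 5 (s1): push. Stack: [s1]
Gen 6 (s2^-1): push. Stack: [s1 s2^-1]
Gen 7 (s2): cancels prior s2^-1. Stack: [s1]
Gen 8 (s1^-1): cancels prior s1. Stack: []
Reduced word: (empty)

Answer: yes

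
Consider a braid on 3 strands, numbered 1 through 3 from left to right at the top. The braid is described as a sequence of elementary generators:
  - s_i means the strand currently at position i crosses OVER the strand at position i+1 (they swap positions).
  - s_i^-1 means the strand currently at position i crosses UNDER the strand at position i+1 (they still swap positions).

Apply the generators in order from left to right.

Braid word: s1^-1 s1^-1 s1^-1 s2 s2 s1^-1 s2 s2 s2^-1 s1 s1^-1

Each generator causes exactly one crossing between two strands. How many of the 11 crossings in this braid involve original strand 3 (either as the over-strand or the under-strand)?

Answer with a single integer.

Answer: 7

Derivation:
Gen 1: crossing 1x2. Involves strand 3? no. Count so far: 0
Gen 2: crossing 2x1. Involves strand 3? no. Count so far: 0
Gen 3: crossing 1x2. Involves strand 3? no. Count so far: 0
Gen 4: crossing 1x3. Involves strand 3? yes. Count so far: 1
Gen 5: crossing 3x1. Involves strand 3? yes. Count so far: 2
Gen 6: crossing 2x1. Involves strand 3? no. Count so far: 2
Gen 7: crossing 2x3. Involves strand 3? yes. Count so far: 3
Gen 8: crossing 3x2. Involves strand 3? yes. Count so far: 4
Gen 9: crossing 2x3. Involves strand 3? yes. Count so far: 5
Gen 10: crossing 1x3. Involves strand 3? yes. Count so far: 6
Gen 11: crossing 3x1. Involves strand 3? yes. Count so far: 7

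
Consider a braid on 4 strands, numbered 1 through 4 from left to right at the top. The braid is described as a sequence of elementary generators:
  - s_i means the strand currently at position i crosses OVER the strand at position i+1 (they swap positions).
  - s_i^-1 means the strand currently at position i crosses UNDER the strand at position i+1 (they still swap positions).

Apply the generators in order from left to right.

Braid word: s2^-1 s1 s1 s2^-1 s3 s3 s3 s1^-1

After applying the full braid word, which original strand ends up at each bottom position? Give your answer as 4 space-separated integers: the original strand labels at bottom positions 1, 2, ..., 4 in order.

Answer: 2 1 4 3

Derivation:
Gen 1 (s2^-1): strand 2 crosses under strand 3. Perm now: [1 3 2 4]
Gen 2 (s1): strand 1 crosses over strand 3. Perm now: [3 1 2 4]
Gen 3 (s1): strand 3 crosses over strand 1. Perm now: [1 3 2 4]
Gen 4 (s2^-1): strand 3 crosses under strand 2. Perm now: [1 2 3 4]
Gen 5 (s3): strand 3 crosses over strand 4. Perm now: [1 2 4 3]
Gen 6 (s3): strand 4 crosses over strand 3. Perm now: [1 2 3 4]
Gen 7 (s3): strand 3 crosses over strand 4. Perm now: [1 2 4 3]
Gen 8 (s1^-1): strand 1 crosses under strand 2. Perm now: [2 1 4 3]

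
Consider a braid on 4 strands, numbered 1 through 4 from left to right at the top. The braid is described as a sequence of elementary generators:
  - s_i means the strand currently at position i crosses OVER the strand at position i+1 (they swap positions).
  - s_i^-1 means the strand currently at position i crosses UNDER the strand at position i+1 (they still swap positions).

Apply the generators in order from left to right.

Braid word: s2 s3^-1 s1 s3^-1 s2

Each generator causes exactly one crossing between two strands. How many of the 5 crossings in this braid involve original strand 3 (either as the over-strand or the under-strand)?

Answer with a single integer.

Answer: 2

Derivation:
Gen 1: crossing 2x3. Involves strand 3? yes. Count so far: 1
Gen 2: crossing 2x4. Involves strand 3? no. Count so far: 1
Gen 3: crossing 1x3. Involves strand 3? yes. Count so far: 2
Gen 4: crossing 4x2. Involves strand 3? no. Count so far: 2
Gen 5: crossing 1x2. Involves strand 3? no. Count so far: 2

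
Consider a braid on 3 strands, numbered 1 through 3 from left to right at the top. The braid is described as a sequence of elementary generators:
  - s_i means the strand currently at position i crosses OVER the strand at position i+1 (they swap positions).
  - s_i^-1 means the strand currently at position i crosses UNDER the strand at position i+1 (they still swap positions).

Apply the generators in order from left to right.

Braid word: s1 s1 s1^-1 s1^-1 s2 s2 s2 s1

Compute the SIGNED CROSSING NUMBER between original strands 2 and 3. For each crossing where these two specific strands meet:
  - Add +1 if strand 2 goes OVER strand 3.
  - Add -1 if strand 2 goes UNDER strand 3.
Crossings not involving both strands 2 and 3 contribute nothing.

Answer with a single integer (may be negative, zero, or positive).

Gen 1: crossing 1x2. Both 2&3? no. Sum: 0
Gen 2: crossing 2x1. Both 2&3? no. Sum: 0
Gen 3: crossing 1x2. Both 2&3? no. Sum: 0
Gen 4: crossing 2x1. Both 2&3? no. Sum: 0
Gen 5: 2 over 3. Both 2&3? yes. Contrib: +1. Sum: 1
Gen 6: 3 over 2. Both 2&3? yes. Contrib: -1. Sum: 0
Gen 7: 2 over 3. Both 2&3? yes. Contrib: +1. Sum: 1
Gen 8: crossing 1x3. Both 2&3? no. Sum: 1

Answer: 1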